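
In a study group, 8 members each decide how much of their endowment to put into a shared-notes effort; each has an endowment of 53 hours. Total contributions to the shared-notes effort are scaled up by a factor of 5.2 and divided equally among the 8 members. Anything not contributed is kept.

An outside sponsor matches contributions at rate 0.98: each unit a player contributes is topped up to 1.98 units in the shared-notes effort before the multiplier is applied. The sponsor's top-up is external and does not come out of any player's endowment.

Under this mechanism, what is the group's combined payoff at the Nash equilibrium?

4365.50 hours

With the mechanism, a contributed unit returns 5.2 × 1.98 / 8 = 1.2870 per unit of net cost to the contributor — now above 1 — so contributing fully is weakly dominant for every player.
At the Nash equilibrium everyone contributes 53. Group total payoff = 5.2 × 1.98 × 424 = 4365.50.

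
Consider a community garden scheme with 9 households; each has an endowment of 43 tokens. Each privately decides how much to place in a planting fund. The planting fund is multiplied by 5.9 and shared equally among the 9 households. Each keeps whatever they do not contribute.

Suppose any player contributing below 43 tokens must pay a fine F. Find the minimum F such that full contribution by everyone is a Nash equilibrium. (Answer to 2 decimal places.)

Given the others contribute fully, the best deviation is to contribute 0 (any partial contribution still incurs the fine and gives up units whose private return 0.6556 is below 1).
Deviating from 43 to 0 saves 43 tokens but forfeits the deviator's share of the drop in the planting fund: 5.9/9 × 43 = 28.19.
So the deviation gain is 43 − 28.19 = 14.81, and the fine must be at least 14.81 tokens to wipe it out.

14.81 tokens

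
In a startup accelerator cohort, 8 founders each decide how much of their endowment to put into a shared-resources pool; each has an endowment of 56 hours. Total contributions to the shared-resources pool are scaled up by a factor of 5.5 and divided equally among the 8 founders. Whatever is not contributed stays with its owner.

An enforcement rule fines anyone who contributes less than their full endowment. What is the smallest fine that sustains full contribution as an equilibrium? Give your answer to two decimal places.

Given the others contribute fully, the best deviation is to contribute 0 (any partial contribution still incurs the fine and gives up units whose private return 0.6875 is below 1).
Deviating from 56 to 0 saves 56 hours but forfeits the deviator's share of the drop in the shared-resources pool: 5.5/8 × 56 = 38.50.
So the deviation gain is 56 − 38.50 = 17.50, and the fine must be at least 17.50 hours to wipe it out.

17.50 hours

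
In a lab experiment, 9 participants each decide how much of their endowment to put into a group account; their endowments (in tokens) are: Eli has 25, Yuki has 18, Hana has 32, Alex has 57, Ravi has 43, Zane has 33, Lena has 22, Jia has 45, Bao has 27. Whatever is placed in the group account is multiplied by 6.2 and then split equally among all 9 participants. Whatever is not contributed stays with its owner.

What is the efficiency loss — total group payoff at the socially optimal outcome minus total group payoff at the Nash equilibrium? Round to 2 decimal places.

1570.40 tokens

The private return per contributed unit is 6.2/9 = 0.6889 < 1 for every player regardless of endowment, so the Nash equilibrium is zero contribution and the group total is Σ E_j = 25 + 18 + 32 + 57 + 43 + 33 + 22 + 45 + 27 = 302.
Each contributed unit returns 6.200 to the group, so the social optimum is full contribution by everyone: group total = 6.200 × 302 = 1872.40.
Efficiency loss = (6.200 − 1) × 302 = 1570.40.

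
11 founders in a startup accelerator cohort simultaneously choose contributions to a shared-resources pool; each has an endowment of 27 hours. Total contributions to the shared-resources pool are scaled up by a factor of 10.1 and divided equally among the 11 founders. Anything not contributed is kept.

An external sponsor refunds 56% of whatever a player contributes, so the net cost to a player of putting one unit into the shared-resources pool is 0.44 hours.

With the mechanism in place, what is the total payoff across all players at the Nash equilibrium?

3166.02 hours

With the mechanism, a contributed unit returns (10.1/11) / 0.44 = 2.0868 per unit of net cost to the contributor — now above 1 — so contributing fully is weakly dominant for every player.
At the Nash equilibrium everyone contributes 27. Group total payoff = 11 × (27 × 0.56 + 10.1 × 27) = 3166.02.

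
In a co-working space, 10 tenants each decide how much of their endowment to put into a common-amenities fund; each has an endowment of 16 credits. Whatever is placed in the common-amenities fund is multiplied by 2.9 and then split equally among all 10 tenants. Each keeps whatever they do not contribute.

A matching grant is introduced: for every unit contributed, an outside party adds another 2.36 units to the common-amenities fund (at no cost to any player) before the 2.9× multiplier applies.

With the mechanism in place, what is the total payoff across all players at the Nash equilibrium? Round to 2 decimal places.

160.00 credits

With the mechanism, a contributed unit returns 2.9 × 3.36 / 10 = 0.9744 per unit of net cost — still below 1 — so contributing 0 remains dominant for every player.
Everyone keeps their endowment and the group total is 10 × 16 = 160.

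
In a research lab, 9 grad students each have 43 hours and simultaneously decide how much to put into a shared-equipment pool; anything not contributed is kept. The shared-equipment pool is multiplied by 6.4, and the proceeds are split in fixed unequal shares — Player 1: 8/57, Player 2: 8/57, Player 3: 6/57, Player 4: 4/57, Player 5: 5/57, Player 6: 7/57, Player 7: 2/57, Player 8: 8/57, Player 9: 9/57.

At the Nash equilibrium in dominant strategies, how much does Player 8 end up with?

A player with share s gets back 6.4·s per unit contributed, so full contribution is dominant for anyone with s > 1/6.4 = 0.1563 and zero contribution is dominant for anyone below.
Player 9 alone (share 9/57) is above the threshold, contributing 43; the remaining 8 contribute 0. Total contributed: 43.
Player 8 keeps 43 and receives 6.4 × 43 × 8/57 = 38.62 from the shared-equipment pool, for a payoff of 81.62.

81.62 hours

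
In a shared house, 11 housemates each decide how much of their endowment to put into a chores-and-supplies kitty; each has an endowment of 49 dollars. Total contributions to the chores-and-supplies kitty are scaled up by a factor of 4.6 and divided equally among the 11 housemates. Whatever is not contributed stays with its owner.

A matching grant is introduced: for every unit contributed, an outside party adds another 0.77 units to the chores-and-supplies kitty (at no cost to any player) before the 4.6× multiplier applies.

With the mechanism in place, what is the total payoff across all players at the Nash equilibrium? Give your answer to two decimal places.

Even with the mechanism, each unit contributed returns only 4.6 × 1.77 / 11 = 0.7402 per unit of net cost, so contributing nothing is still dominant.
Everyone keeps their endowment and the group total is 11 × 49 = 539.

539.00 dollars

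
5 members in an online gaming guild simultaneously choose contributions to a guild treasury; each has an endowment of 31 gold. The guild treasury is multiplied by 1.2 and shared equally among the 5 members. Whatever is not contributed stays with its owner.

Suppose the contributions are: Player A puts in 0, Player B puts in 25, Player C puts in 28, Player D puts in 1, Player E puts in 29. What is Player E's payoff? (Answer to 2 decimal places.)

Total contributed: 0 + 25 + 28 + 1 + 29 = 83.
Each receives 1.2 × 83 / 5 = 19.92 from the guild treasury.
Player E keeps 31 − 29 = 2, so Player E's payoff is 2 + 19.92 = 21.92.

21.92 gold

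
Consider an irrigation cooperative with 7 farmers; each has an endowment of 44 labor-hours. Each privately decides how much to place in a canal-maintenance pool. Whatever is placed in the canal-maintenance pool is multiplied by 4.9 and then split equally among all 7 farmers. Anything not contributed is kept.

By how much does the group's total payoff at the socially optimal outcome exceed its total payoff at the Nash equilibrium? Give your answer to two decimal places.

1201.20 labor-hours

Each contributed unit returns 4.9/7 = 0.7000 to its contributor — below 1 — so contributing 0 is dominant for every player. At the Nash equilibrium everyone keeps their 44, and the group total is 7 × 44 = 308.
Each contributed unit returns 4.900 to the group as a whole (0.7000 to each of 7 players), which exceeds 1, so the social optimum is full contribution: group total = 4.900 × 308 = 1509.20.
Efficiency loss = 1509.20 − 308 = 1201.20.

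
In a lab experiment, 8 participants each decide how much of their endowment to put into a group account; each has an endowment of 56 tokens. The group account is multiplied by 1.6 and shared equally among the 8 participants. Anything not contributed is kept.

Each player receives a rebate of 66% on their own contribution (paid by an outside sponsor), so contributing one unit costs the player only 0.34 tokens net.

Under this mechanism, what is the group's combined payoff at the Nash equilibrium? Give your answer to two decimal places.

Even with the mechanism, each unit contributed returns only (1.6/8) / 0.34 = 0.5882 per unit of net cost, so contributing nothing is still dominant.
Everyone keeps their endowment and the group total is 8 × 56 = 448.

448.00 tokens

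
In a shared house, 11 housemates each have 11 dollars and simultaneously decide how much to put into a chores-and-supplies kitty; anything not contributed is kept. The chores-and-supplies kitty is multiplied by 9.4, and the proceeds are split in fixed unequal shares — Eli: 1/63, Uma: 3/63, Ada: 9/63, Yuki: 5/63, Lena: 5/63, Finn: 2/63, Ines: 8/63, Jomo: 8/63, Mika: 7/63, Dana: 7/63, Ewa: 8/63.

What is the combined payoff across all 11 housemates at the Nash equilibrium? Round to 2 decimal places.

Each unit j contributes comes back to j as 9.4 × (j's share), so j prefers to contribute only if that share exceeds 1/9.4 = 0.1064; otherwise keeping the unit dominates.
Ada, Ines, Jomo, Mika, Dana and Ewa clear that bar, contributing 11 each; the remaining 5 contribute 0. Total contributed: 66.
The chores-and-supplies kitty pays out 9.4 × 66 = 620.40 in total (split across the unequal shares, but the aggregate is all that matters for the group sum).
The 5 free-riders keep 11 each, adding 55. Group total = 55 + 620.40 = 675.40.

675.40 dollars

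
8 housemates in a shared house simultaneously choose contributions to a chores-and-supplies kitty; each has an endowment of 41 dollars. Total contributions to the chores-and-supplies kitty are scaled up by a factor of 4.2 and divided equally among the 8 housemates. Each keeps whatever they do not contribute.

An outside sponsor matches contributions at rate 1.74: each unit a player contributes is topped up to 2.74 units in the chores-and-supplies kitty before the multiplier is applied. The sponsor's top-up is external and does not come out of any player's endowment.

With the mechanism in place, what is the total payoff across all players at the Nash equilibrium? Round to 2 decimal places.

3774.62 dollars

The effective private return per unit is now 4.2 × 2.74 / 8 = 1.4385 > 1, so every player's dominant strategy flips to full contribution.
So the Nash equilibrium is full contribution by all 8; the group earns 4.2 × 2.74 × 328 = 3774.62.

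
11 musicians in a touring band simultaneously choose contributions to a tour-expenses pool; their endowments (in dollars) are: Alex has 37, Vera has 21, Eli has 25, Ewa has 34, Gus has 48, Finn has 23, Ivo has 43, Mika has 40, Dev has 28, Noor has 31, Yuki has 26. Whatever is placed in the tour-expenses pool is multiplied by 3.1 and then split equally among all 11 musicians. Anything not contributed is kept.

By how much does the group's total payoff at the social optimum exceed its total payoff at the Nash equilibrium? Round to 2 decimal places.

The private return per contributed unit is 3.1/11 = 0.2818 < 1 for every player regardless of endowment, so the Nash equilibrium is zero contribution and the group total is Σ E_j = 37 + 21 + 25 + 34 + 48 + 23 + 43 + 40 + 28 + 31 + 26 = 356.
Each contributed unit returns 3.100 to the group, so the social optimum is full contribution by everyone: group total = 3.100 × 356 = 1103.60.
Efficiency loss = (3.100 − 1) × 356 = 747.60.

747.60 dollars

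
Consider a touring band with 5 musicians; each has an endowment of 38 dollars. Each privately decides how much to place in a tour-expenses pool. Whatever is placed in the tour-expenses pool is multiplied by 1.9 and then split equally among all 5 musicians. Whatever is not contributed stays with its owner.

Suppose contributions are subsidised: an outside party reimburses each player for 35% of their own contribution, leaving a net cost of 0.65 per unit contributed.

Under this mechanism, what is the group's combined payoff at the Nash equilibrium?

With the mechanism, a contributed unit returns (1.9/5) / 0.65 = 0.5846 per unit of net cost — still below 1 — so contributing 0 remains dominant for every player.
Everyone keeps their endowment and the group total is 5 × 38 = 190.

190.00 dollars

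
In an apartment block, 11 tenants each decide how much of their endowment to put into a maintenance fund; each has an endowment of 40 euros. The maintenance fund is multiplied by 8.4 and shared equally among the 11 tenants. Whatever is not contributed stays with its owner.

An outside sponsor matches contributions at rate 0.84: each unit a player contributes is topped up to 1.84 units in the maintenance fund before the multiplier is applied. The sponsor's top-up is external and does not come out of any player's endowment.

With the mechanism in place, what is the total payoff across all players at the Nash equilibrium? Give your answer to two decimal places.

6800.64 euros

The effective private return per unit is now 8.4 × 1.84 / 11 = 1.4051 > 1, so every player's dominant strategy flips to full contribution.
So the Nash equilibrium is full contribution by all 11; the group earns 8.4 × 1.84 × 440 = 6800.64.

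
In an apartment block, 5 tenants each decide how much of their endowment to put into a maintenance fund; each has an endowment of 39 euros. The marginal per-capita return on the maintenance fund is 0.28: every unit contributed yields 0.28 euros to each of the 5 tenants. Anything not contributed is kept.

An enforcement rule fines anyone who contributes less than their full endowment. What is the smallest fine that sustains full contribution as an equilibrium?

Given the others contribute fully, the best deviation is to contribute 0 (any partial contribution still incurs the fine and gives up units whose private return 0.28 is below 1).
Deviating from 39 to 0 saves 39 euros but forfeits the deviator's share of the drop in the maintenance fund: 0.28 × 39 = 10.92.
So the deviation gain is 39 − 10.92 = 28.08, and the fine must be at least 28.08 euros to wipe it out.

28.08 euros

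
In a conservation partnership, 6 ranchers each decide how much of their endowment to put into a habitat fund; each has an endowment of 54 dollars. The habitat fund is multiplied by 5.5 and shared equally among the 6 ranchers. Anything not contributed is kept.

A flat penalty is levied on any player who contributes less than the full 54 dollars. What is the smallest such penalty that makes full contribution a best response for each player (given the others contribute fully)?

Given the others contribute fully, the best deviation is to contribute 0 (any partial contribution still incurs the fine and gives up units whose private return 0.9167 is below 1).
Deviating from 54 to 0 saves 54 dollars but forfeits the deviator's share of the drop in the habitat fund: 5.5/6 × 54 = 49.50.
So the deviation gain is 54 − 49.50 = 4.50, and the fine must be at least 4.50 dollars to wipe it out.

4.50 dollars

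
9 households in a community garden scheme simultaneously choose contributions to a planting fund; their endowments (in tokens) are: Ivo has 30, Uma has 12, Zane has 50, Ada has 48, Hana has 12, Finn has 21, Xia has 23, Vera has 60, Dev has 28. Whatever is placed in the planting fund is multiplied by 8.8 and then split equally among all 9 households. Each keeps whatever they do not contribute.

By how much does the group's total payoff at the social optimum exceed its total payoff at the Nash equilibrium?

2215.20 tokens

The private return per contributed unit is 8.8/9 = 0.9778 < 1 for every player regardless of endowment, so the Nash equilibrium is zero contribution and the group total is Σ E_j = 30 + 12 + 50 + 48 + 12 + 21 + 23 + 60 + 28 = 284.
Each contributed unit returns 8.800 to the group, so the social optimum is full contribution by everyone: group total = 8.800 × 284 = 2499.20.
Efficiency loss = (8.800 − 1) × 284 = 2215.20.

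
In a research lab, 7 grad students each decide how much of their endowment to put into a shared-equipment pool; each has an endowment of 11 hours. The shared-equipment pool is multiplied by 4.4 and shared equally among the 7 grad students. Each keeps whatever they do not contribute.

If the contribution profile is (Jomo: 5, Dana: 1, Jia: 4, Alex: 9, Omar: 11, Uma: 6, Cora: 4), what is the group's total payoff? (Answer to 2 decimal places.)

Total contributed: 5 + 1 + 4 + 9 + 11 + 6 + 4 = 40; total kept: 7 × 11 − 40 = 37.
The shared-equipment pool pays out 4.4 × 40 = 176.00 in aggregate.
Group total = 37 + 176.00 = 213.00.

213.00 hours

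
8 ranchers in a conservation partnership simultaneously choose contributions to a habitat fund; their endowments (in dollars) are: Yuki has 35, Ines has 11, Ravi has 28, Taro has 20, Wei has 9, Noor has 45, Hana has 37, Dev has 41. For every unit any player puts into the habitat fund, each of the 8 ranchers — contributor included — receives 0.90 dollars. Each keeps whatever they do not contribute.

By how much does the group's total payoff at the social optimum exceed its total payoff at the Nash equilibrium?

1401.20 dollars

The private return per contributed unit is 0.90 < 1 for everyone, so the Nash equilibrium is zero contribution and the group total is Σ E_j = 35 + 11 + 28 + 20 + 9 + 45 + 37 + 41 = 226.
Each contributed unit returns 7.200 to the group, so the social optimum is full contribution by everyone: group total = 7.200 × 226 = 1627.20.
Efficiency loss = (7.200 − 1) × 226 = 1401.20.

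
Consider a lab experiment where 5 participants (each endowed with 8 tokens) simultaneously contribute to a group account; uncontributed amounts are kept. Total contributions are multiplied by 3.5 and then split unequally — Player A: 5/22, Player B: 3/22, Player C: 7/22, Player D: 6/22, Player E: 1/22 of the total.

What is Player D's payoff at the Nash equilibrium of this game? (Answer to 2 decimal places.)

Player j's private return per contributed unit is 3.5 × (j's share). Contributing is weakly dominant for j when that share is at least 1/3.5 = 0.2857, and contributing 0 is dominant otherwise.
The only share above 0.2857 is Player C's 7/22, contributing 8; the remaining 4 contribute 0. Total contributed: 8.
Player D keeps 8 and receives 3.5 × 8 × 6/22 = 7.64 from the group account, for a payoff of 15.64.

15.64 tokens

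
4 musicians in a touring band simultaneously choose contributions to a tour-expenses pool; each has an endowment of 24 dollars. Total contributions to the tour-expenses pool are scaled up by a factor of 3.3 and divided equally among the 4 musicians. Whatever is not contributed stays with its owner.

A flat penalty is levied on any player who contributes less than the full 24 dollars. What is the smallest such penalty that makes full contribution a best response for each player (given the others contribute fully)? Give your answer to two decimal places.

Given the others contribute fully, the best deviation is to contribute 0 (any partial contribution still incurs the fine and gives up units whose private return 0.8250 is below 1).
Deviating from 24 to 0 saves 24 dollars but forfeits the deviator's share of the drop in the tour-expenses pool: 3.3/4 × 24 = 19.80.
So the deviation gain is 24 − 19.80 = 4.20, and the fine must be at least 4.20 dollars to wipe it out.

4.20 dollars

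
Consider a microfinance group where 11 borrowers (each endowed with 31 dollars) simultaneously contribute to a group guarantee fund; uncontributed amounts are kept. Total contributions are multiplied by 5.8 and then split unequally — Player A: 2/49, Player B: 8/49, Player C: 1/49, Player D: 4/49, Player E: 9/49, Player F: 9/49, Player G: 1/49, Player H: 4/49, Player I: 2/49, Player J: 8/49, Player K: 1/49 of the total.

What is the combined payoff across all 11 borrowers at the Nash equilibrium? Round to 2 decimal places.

638.60 dollars

For player j, contributing a unit is worthwhile iff 5.8 × (j's share) ≥ 1, i.e. iff j's share is at least 0.1724.
Player E and Player F clear that bar, contributing 31 each; the remaining 9 contribute 0. Total contributed: 62.
The group guarantee fund pays out 5.8 × 62 = 359.60 in total (split across the unequal shares, but the aggregate is all that matters for the group sum).
The 9 free-riders keep 31 each, adding 279. Group total = 279 + 359.60 = 638.60.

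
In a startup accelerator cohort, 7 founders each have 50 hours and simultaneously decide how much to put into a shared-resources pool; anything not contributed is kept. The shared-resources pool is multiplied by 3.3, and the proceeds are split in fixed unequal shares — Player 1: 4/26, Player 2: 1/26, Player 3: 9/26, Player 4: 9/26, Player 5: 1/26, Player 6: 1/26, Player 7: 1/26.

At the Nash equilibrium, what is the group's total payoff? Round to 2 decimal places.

Each unit j contributes comes back to j as 3.3 × (j's share), so j prefers to contribute only if that share exceeds 1/3.3 = 0.3030; otherwise keeping the unit dominates.
Player 3 and Player 4 clear that bar, contributing 50 each; the remaining 5 contribute 0. Total contributed: 100.
The shared-resources pool pays out 3.3 × 100 = 330.00 in total (split across the unequal shares, but the aggregate is all that matters for the group sum).
The 5 free-riders keep 50 each, adding 250. Group total = 250 + 330.00 = 580.00.

580.00 hours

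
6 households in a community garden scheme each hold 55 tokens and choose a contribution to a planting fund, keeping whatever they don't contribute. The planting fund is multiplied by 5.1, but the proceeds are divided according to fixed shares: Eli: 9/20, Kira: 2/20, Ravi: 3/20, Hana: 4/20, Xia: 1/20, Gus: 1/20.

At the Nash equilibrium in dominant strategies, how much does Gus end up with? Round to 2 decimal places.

83.05 tokens

A player with share s gets back 5.1·s per unit contributed, so full contribution is dominant for anyone with s > 1/5.1 = 0.1961 and zero contribution is dominant for anyone below.
Eli and Hana are above the threshold, contributing 55 each; the remaining 4 contribute 0. Total contributed: 110.
Gus keeps 55 and receives 5.1 × 110 × 1/20 = 28.05 from the planting fund, for a payoff of 83.05.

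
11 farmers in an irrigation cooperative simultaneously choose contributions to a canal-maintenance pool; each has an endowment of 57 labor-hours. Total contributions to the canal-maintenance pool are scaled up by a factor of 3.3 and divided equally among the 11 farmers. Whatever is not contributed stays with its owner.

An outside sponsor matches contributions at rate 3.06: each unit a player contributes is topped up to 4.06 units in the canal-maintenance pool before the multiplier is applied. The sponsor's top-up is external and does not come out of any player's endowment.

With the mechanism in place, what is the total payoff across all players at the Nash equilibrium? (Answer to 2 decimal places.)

8400.55 labor-hours

The effective private return per unit is now 3.3 × 4.06 / 11 = 1.2180 > 1, so every player's dominant strategy flips to full contribution.
So the Nash equilibrium is full contribution by all 11; the group earns 3.3 × 4.06 × 627 = 8400.55.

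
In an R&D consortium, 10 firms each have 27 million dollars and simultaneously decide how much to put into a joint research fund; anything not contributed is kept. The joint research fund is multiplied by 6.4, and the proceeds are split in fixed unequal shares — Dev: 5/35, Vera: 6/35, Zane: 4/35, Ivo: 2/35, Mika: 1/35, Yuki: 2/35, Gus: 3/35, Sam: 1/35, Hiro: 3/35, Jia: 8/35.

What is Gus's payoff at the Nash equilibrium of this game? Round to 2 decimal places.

Player j's private return per contributed unit is 6.4 × (j's share). Contributing is weakly dominant for j when that share is at least 1/6.4 = 0.1563, and contributing 0 is dominant otherwise.
Vera and Jia clear that bar, contributing 27 each; the remaining 8 contribute 0. Total contributed: 54.
Gus keeps 27 and receives 6.4 × 54 × 3/35 = 29.62 from the joint research fund, for a payoff of 56.62.

56.62 million dollars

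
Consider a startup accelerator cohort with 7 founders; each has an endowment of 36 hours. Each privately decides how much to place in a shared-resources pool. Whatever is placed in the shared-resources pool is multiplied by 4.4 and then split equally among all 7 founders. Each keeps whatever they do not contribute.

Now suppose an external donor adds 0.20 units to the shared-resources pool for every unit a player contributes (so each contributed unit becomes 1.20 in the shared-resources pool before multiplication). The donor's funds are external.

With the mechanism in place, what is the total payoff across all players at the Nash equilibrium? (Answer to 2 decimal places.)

252.00 hours

With the mechanism, a contributed unit returns 4.4 × 1.20 / 7 = 0.7543 per unit of net cost — still below 1 — so contributing 0 remains dominant for every player.
Everyone keeps their endowment and the group total is 7 × 36 = 252.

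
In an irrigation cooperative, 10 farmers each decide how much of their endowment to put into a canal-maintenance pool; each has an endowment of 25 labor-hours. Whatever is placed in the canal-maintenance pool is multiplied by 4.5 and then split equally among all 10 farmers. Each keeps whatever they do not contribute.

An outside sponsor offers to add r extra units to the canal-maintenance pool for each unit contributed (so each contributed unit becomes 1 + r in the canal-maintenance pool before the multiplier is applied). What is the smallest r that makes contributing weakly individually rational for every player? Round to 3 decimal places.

1.222

With matching at rate r, one contributed unit becomes (1 + r) in the canal-maintenance pool and returns 4.5 × (1 + r) / 10 to the contributor.
Setting this equal to 1: 1 + r = 10/4.5 = 2.2222.
So the minimum matching rate is r = 2.2222 − 1 = 1.222.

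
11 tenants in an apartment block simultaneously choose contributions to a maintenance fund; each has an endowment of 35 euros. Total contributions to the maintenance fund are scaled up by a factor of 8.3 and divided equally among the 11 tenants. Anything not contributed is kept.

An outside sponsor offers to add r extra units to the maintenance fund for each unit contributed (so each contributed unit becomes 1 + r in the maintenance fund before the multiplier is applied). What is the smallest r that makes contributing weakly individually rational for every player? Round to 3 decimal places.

With matching at rate r, one contributed unit becomes (1 + r) in the maintenance fund and returns 8.3 × (1 + r) / 11 to the contributor.
Setting this equal to 1: 1 + r = 11/8.3 = 1.3253.
So the minimum matching rate is r = 1.3253 − 1 = 0.325.

0.325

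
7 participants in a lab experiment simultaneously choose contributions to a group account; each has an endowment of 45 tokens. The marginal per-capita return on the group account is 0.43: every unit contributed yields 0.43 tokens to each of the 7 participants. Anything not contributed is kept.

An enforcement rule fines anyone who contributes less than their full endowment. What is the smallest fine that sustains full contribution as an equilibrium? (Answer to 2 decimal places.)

Given the others contribute fully, the best deviation is to contribute 0 (any partial contribution still incurs the fine and gives up units whose private return 0.43 is below 1).
Deviating from 45 to 0 saves 45 tokens but forfeits the deviator's share of the drop in the group account: 0.43 × 45 = 19.35.
So the deviation gain is 45 − 19.35 = 25.65, and the fine must be at least 25.65 tokens to wipe it out.

25.65 tokens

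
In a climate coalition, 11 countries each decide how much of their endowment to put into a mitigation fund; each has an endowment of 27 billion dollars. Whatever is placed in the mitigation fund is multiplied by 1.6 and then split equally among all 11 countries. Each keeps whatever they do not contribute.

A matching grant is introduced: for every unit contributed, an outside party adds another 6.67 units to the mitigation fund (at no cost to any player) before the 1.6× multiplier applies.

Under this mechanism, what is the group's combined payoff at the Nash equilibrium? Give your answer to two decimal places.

3644.78 billion dollars

The effective private return per unit is now 1.6 × 7.67 / 11 = 1.1156 > 1, so every player's dominant strategy flips to full contribution.
So the Nash equilibrium is full contribution by all 11; the group earns 1.6 × 7.67 × 297 = 3644.78.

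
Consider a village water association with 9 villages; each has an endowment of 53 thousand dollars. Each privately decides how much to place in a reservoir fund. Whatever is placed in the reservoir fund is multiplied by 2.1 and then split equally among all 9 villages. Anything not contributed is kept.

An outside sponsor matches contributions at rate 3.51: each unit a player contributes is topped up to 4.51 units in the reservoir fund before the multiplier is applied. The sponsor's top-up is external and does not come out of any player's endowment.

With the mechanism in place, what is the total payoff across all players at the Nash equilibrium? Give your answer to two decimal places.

The effective private return per unit is now 2.1 × 4.51 / 9 = 1.0523 > 1, so every player's dominant strategy flips to full contribution.
So the Nash equilibrium is full contribution by all 9; the group earns 2.1 × 4.51 × 477 = 4517.67.

4517.67 thousand dollars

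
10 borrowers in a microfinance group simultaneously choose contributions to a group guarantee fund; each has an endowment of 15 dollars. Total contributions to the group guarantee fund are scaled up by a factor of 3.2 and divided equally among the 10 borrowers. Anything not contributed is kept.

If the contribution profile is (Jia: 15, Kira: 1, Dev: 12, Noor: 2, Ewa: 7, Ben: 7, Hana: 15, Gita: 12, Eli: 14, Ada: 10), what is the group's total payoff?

Total contributed: 15 + 1 + 12 + 2 + 7 + 7 + 15 + 12 + 14 + 10 = 95; total kept: 10 × 15 − 95 = 55.
The group guarantee fund pays out 3.2 × 95 = 304.00 in aggregate.
Group total = 55 + 304.00 = 359.00.

359.00 dollars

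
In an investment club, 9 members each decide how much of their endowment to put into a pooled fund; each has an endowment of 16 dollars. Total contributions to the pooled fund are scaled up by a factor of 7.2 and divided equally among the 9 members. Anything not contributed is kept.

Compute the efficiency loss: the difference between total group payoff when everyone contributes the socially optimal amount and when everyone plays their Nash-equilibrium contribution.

Each contributed unit returns 7.2/9 = 0.8000 to its contributor — below 1 — so contributing 0 is dominant for every player. At the Nash equilibrium everyone keeps their 16, and the group total is 9 × 16 = 144.
Each contributed unit returns 7.200 to the group as a whole (0.8000 to each of 9 players), which exceeds 1, so the social optimum is full contribution: group total = 7.200 × 144 = 1036.80.
Efficiency loss = 1036.80 − 144 = 892.80.

892.80 dollars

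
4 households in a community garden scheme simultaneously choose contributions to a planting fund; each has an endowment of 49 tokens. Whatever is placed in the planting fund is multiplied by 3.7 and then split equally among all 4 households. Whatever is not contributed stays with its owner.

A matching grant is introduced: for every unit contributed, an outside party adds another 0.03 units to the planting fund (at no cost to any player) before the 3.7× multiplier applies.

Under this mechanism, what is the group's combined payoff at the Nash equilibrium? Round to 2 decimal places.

196.00 tokens

With the mechanism, a contributed unit returns 3.7 × 1.03 / 4 = 0.9528 per unit of net cost — still below 1 — so contributing 0 remains dominant for every player.
Everyone keeps their endowment and the group total is 4 × 49 = 196.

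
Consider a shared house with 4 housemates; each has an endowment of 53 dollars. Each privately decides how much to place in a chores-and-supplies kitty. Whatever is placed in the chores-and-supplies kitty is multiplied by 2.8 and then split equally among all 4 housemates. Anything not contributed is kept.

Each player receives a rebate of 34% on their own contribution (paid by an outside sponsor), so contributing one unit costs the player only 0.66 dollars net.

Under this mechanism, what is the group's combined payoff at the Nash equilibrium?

665.68 dollars

Under the mechanism each unit contributed yields (2.8/4) / 0.66 = 1.0606 back to its contributor per unit of net cost, which exceeds 1, making full contribution the dominant choice for everyone.
At the Nash equilibrium everyone contributes 53. Group total payoff = 4 × (53 × 0.34 + 2.8 × 53) = 665.68.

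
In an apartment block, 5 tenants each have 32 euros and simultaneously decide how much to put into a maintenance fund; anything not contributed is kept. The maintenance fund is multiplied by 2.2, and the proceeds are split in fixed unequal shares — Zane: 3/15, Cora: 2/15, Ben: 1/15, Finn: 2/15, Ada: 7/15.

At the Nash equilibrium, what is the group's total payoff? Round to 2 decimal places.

For player j, contributing a unit is worthwhile iff 2.2 × (j's share) ≥ 1, i.e. iff j's share is at least 0.4545.
The only share above 0.4545 is Ada's 7/15, contributing 32; the remaining 4 contribute 0. Total contributed: 32.
The maintenance fund pays out 2.2 × 32 = 70.40 in total (split across the unequal shares, but the aggregate is all that matters for the group sum).
The 4 free-riders keep 32 each, adding 128. Group total = 128 + 70.40 = 198.40.

198.40 euros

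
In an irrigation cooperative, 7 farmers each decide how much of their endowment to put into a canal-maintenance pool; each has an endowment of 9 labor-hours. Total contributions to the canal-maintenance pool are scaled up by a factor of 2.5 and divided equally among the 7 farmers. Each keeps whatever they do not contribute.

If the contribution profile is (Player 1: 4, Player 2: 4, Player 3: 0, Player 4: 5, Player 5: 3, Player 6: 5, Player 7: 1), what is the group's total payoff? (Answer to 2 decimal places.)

Total contributed: 4 + 4 + 0 + 5 + 3 + 5 + 1 = 22; total kept: 7 × 9 − 22 = 41.
The canal-maintenance pool pays out 2.5 × 22 = 55.00 in aggregate.
Group total = 41 + 55.00 = 96.00.

96.00 labor-hours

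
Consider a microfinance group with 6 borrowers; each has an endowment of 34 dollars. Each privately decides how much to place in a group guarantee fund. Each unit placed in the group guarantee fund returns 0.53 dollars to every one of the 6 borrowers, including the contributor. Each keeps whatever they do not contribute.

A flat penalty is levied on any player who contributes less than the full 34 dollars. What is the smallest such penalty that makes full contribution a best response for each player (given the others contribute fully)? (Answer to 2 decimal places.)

15.98 dollars

Given the others contribute fully, the best deviation is to contribute 0 (any partial contribution still incurs the fine and gives up units whose private return 0.53 is below 1).
Deviating from 34 to 0 saves 34 dollars but forfeits the deviator's share of the drop in the group guarantee fund: 0.53 × 34 = 18.02.
So the deviation gain is 34 − 18.02 = 15.98, and the fine must be at least 15.98 dollars to wipe it out.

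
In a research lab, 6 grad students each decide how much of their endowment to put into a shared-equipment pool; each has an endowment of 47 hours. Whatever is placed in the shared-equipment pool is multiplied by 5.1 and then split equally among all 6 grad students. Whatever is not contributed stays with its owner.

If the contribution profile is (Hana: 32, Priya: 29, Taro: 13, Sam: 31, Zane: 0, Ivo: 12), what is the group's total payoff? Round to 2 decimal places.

761.70 hours

Total contributed: 32 + 29 + 13 + 31 + 0 + 12 = 117; total kept: 6 × 47 − 117 = 165.
The shared-equipment pool pays out 5.1 × 117 = 596.70 in aggregate.
Group total = 165 + 596.70 = 761.70.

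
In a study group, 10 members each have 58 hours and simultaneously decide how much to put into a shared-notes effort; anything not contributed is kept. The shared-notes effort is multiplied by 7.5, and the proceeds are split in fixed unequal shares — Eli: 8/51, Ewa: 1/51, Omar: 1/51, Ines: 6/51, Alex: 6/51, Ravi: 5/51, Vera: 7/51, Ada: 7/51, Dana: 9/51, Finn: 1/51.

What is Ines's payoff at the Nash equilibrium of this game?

262.71 hours

Each unit j contributes comes back to j as 7.5 × (j's share), so j prefers to contribute only if that share exceeds 1/7.5 = 0.1333; otherwise keeping the unit dominates.
Eli, Vera, Ada and Dana clear that bar, contributing 58 each; the remaining 6 contribute 0. Total contributed: 232.
Ines keeps 58 and receives 7.5 × 232 × 6/51 = 204.71 from the shared-notes effort, for a payoff of 262.71.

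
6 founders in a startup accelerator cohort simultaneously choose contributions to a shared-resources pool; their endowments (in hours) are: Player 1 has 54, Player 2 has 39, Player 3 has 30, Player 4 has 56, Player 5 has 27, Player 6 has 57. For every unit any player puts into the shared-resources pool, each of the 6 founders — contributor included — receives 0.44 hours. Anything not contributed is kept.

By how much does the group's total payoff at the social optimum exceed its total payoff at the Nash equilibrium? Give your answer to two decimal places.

The private return per contributed unit is 0.44 < 1 for everyone, so the Nash equilibrium is zero contribution and the group total is Σ E_j = 54 + 39 + 30 + 56 + 27 + 57 = 263.
Each contributed unit returns 2.640 to the group, so the social optimum is full contribution by everyone: group total = 2.640 × 263 = 694.32.
Efficiency loss = (2.640 − 1) × 263 = 431.32.

431.32 hours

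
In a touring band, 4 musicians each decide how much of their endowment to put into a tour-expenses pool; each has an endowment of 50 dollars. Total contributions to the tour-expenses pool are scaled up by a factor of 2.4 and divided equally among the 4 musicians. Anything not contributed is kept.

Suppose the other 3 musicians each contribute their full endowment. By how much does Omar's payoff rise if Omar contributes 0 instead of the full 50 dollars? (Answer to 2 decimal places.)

Switching from a contribution of 50 to 0 lets Omar keep an extra 50 dollars, but lowers the tour-expenses pool by 50, which costs Omar their own share of that drop: 2.4/4 × 50 = 30.00.
Net gain = 50 − 30.00 = 20.00. The private return per contributed unit (0.6000) is below 1, so free-riding is indeed the best response regardless of what the others do.

20.00 dollars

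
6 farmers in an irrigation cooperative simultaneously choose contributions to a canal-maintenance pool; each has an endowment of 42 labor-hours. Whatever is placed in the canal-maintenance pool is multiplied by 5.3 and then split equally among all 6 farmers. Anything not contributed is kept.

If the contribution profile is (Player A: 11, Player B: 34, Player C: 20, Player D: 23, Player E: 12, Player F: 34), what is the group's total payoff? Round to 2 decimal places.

828.20 labor-hours

Total contributed: 11 + 34 + 20 + 23 + 12 + 34 = 134; total kept: 6 × 42 − 134 = 118.
The canal-maintenance pool pays out 5.3 × 134 = 710.20 in aggregate.
Group total = 118 + 710.20 = 828.20.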